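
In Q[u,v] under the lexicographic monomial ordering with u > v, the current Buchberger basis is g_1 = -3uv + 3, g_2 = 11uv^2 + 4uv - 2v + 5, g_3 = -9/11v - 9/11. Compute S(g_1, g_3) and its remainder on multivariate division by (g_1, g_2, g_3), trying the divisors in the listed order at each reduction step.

S(g_1, g_3) = -u - 1; remainder on division = -u - 1.

lcm(LM(g_1), LM(g_3)) = uv.
S = (lcm/LT(g_1))·g_1 − (lcm/LT(g_3))·g_3 = -u - 1.
Reduce S modulo (g_1, g_2, g_3) in that order:
  leading term u: no divisor's leading term divides it; move -u to the remainder.
  leading term 1: no divisor's leading term divides it; move -1 to the remainder.
The remainder -u - 1 is nonzero, so it would be added as the next basis element.
An S-polynomial is built so that the two leading terms cancel; whether anything survives reduction is exactly the Gröbner-basis criterion.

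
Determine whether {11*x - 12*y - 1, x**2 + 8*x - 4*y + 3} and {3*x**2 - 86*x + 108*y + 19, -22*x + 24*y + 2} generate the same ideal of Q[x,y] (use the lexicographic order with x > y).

Yes, the ideals are equal.

Equality of ideals is decidable: compute both reduced Gröbner bases (unique for the ordering) and check whether they agree.
Buchberger on the first generating set:
f_1 = 11*x - 12*y - 1, LT = x.
f_2 = x**2 + 8*x - 4*y + 3, LT = x**2.

S(f_1,f_2): lcm = x**2. S = -12/11*x*y - 89/11*x + 4*y - 3.
  leading term x*y: subtract (-12/121*y)·f_1 from -12/11*x*y - 89/11*x + 4*y - 3 → -89/11*x - 144/121*y**2 + 472/121*y - 3
  leading term x: subtract (-89/121)·f_1 from -89/11*x - 144/121*y**2 + 472/121*y - 3 → -144/121*y**2 - 596/121*y - 452/121
  leading term y**2: no divisor's leading term divides it; move -144/121*y**2 to the remainder.
  leading term y: no divisor's leading term divides it; move -596/121*y to the remainder.
  leading term 1: no divisor's leading term divides it; move -452/121 to the remainder.
  remainder -144/121*y**2 - 596/121*y - 452/121 ≠ 0; add g_3 = -144/121*y**2 - 596/121*y - 452/121 to the basis.

S(f_1,g_3): leading monomials are coprime, so the S-polynomial reduces to 0 (Buchberger's first criterion).
S(f_2,g_3): leading monomials are coprime, so the S-polynomial reduces to 0 (Buchberger's first criterion).
Every S-polynomial of the final basis reduces to 0, so we have a Gröbner basis.
Inter-reduce: drop elements whose leading term is divisible by another's, tail-reduce, and make monic.
Reduced Gröbner basis: {x - 12/11*y - 1/11, y**2 + 149/36*y + 113/36}.

Buchberger on the second generating set:
h_1 = 3*x**2 - 86*x + 108*y + 19, LT = x**2.
h_2 = -22*x + 24*y + 2, LT = x.

S(h_1,h_2): lcm = x**2. S = 12/11*x*y - 943/33*x + 36*y + 19/3.
  leading term x*y: subtract (-6/121*y)·h_2 from 12/11*x*y - 943/33*x + 36*y + 19/3 → -943/33*x + 144/121*y**2 + 4368/121*y + 19/3
  leading term x: subtract (943/726)·h_2 from -943/33*x + 144/121*y**2 + 4368/121*y + 19/3 → 144/121*y**2 + 596/121*y + 452/121
  leading term y**2: no divisor's leading term divides it; move 144/121*y**2 to the remainder.
  leading term y: no divisor's leading term divides it; move 596/121*y to the remainder.
  leading term 1: no divisor's leading term divides it; move 452/121 to the remainder.
  remainder 144/121*y**2 + 596/121*y + 452/121 ≠ 0; add k_3 = 144/121*y**2 + 596/121*y + 452/121 to the basis.

S(h_1,k_3): leading monomials are coprime, so the S-polynomial reduces to 0 (Buchberger's first criterion).
S(h_2,k_3): leading monomials are coprime, so the S-polynomial reduces to 0 (Buchberger's first criterion).
Every S-polynomial of the final basis reduces to 0, so we have a Gröbner basis.
Inter-reduce: drop elements whose leading term is divisible by another's, tail-reduce, and make monic.
Reduced Gröbner basis: {x - 12/11*y - 1/11, y**2 + 149/36*y + 113/36}.

Same reduced basis, so the two generating sets span the same ideal.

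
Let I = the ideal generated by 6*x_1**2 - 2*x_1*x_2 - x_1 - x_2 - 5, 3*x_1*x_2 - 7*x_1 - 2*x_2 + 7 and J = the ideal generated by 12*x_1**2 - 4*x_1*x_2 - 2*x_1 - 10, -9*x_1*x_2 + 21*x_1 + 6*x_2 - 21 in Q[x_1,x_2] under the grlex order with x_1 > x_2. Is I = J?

Equality of ideals is decidable: compute both reduced Gröbner bases (unique for the ordering) and check whether they agree.
Buchberger on the first generating set:
f_1 = 6*x_1**2 - 2*x_1*x_2 - x_1 - x_2 - 5, LT = x_1**2.
f_2 = 3*x_1*x_2 - 7*x_1 - 2*x_2 + 7, LT = x_1*x_2.

S(f_1,f_2): lcm = x_1**2*x_2. S = -1/3*x_1*x_2**2 + 7/3*x_1**2 + 1/2*x_1*x_2 - 1/6*x_2**2 - 7/3*x_1 - 5/6*x_2.
  leading term x_1*x_2**2: subtract (-1/9*x_2)·f_2 from -1/3*x_1*x_2**2 + 7/3*x_1**2 + 1/2*x_1*x_2 - 1/6*x_2**2 - 7/3*x_1 - 5/6*x_2 → 7/3*x_1**2 - 5/18*x_1*x_2 - 7/18*x_2**2 - 7/3*x_1 - 1/18*x_2
  leading term x_1**2: subtract (7/18)·f_1 from 7/3*x_1**2 - 5/18*x_1*x_2 - 7/18*x_2**2 - 7/3*x_1 - 1/18*x_2 → 1/2*x_1*x_2 - 7/18*x_2**2 - 35/18*x_1 + 1/3*x_2 + 35/18
  leading term x_1*x_2: subtract (1/6)·f_2 from 1/2*x_1*x_2 - 7/18*x_2**2 - 35/18*x_1 + 1/3*x_2 + 35/18 → -7/18*x_2**2 - 7/9*x_1 + 2/3*x_2 + 7/9
  leading term x_2**2: no divisor's leading term divides it; move -7/18*x_2**2 to the remainder.
  leading term x_1: no divisor's leading term divides it; move -7/9*x_1 to the remainder.
  leading term x_2: no divisor's leading term divides it; move 2/3*x_2 to the remainder.
  leading term 1: no divisor's leading term divides it; move 7/9 to the remainder.
  remainder -7/18*x_2**2 - 7/9*x_1 + 2/3*x_2 + 7/9 ≠ 0; add g_3 = -7/18*x_2**2 - 7/9*x_1 + 2/3*x_2 + 7/9 to the basis.

The other S-polynomials (S(f_1,g_3), S(f_2,g_3)) all reduce to 0 modulo the current basis, so we have a Gröbner basis.
Inter-reduce: drop elements whose leading term is divisible by another's, tail-reduce, and make monic.
Reduced Gröbner basis: {x_1**2 - 17/18*x_1 - 7/18*x_2 - 1/18, x_1*x_2 - 7/3*x_1 - 2/3*x_2 + 7/3, x_2**2 + 2*x_1 - 12/7*x_2 - 2}.

Buchberger on the second generating set:
h_1 = 12*x_1**2 - 4*x_1*x_2 - 2*x_1 - 10, LT = x_1**2.
h_2 = -9*x_1*x_2 + 21*x_1 + 6*x_2 - 21, LT = x_1*x_2.

S(h_1,h_2): lcm = x_1**2*x_2. S = -1/3*x_1*x_2**2 + 7/3*x_1**2 + 1/2*x_1*x_2 - 7/3*x_1 - 5/6*x_2.
  leading term x_1*x_2**2: subtract (1/27*x_2)·h_2 from -1/3*x_1*x_2**2 + 7/3*x_1**2 + 1/2*x_1*x_2 - 7/3*x_1 - 5/6*x_2 → 7/3*x_1**2 - 5/18*x_1*x_2 - 2/9*x_2**2 - 7/3*x_1 - 1/18*x_2
  leading term x_1**2: subtract (7/36)·h_1 from 7/3*x_1**2 - 5/18*x_1*x_2 - 2/9*x_2**2 - 7/3*x_1 - 1/18*x_2 → 1/2*x_1*x_2 - 2/9*x_2**2 - 35/18*x_1 - 1/18*x_2 + 35/18
  leading term x_1*x_2: subtract (-1/18)·h_2 from 1/2*x_1*x_2 - 2/9*x_2**2 - 35/18*x_1 - 1/18*x_2 + 35/18 → -2/9*x_2**2 - 7/9*x_1 + 5/18*x_2 + 7/9
  leading term x_2**2: no divisor's leading term divides it; move -2/9*x_2**2 to the remainder.
  leading term x_1: no divisor's leading term divides it; move -7/9*x_1 to the remainder.
  leading term x_2: no divisor's leading term divides it; move 5/18*x_2 to the remainder.
  leading term 1: no divisor's leading term divides it; move 7/9 to the remainder.
  remainder -2/9*x_2**2 - 7/9*x_1 + 5/18*x_2 + 7/9 ≠ 0; add k_3 = -2/9*x_2**2 - 7/9*x_1 + 5/18*x_2 + 7/9 to the basis.

The other S-polynomials (S(h_1,k_3), S(h_2,k_3)) all reduce to 0 modulo the current basis, so we have a Gröbner basis.
Inter-reduce: drop elements whose leading term is divisible by another's, tail-reduce, and make monic.
Reduced Gröbner basis: {x_1**2 - 17/18*x_1 - 2/9*x_2 - 1/18, x_1*x_2 - 7/3*x_1 - 2/3*x_2 + 7/3, x_2**2 + 7/2*x_1 - 5/4*x_2 - 7/2}.

Since the reduced bases disagree, the two ideals are not the same.

No, the ideals differ.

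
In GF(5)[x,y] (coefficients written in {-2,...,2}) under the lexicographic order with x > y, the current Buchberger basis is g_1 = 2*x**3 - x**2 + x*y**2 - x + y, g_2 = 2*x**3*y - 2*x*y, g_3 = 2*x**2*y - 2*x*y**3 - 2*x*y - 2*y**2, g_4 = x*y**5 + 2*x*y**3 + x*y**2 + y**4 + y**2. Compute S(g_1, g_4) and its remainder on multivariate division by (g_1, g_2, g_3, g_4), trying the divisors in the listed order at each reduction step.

S(g_1, g_4) = -2*x**3*y**3 - x**3*y**2 + 2*x**2*y**5 - x**2*y**4 - x**2*y**2 - 2*x*y**7 + 2*x*y**5 - 2*y**6; remainder on division = x*y**3 - x*y**2 + y**4 + y**2.

lcm(LM(g_1), LM(g_4)) = x**3*y**5.
S = (lcm/LT(g_1))·g_1 − (lcm/LT(g_4))·g_4 = -2*x**3*y**3 - x**3*y**2 + 2*x**2*y**5 - x**2*y**4 - x**2*y**2 - 2*x*y**7 + 2*x*y**5 - 2*y**6.
Reduce S modulo (g_1, g_2, g_3, g_4) in that order:
  leading term x**3*y**3: subtract (-y**3)·g_1 from -2*x**3*y**3 - x**3*y**2 + 2*x**2*y**5 - x**2*y**4 - x**2*y**2 - 2*x*y**7 + 2*x*y**5 - 2*y**6 → -x**3*y**2 + 2*x**2*y**5 - x**2*y**4 - x**2*y**3 - x**2*y**2 - 2*x*y**7 - 2*x*y**5 - x*y**3 - 2*y**6 + y**4
  leading term x**3*y**2: subtract (2*y**2)·g_1 from -x**3*y**2 + 2*x**2*y**5 - x**2*y**4 - x**2*y**3 - x**2*y**2 - 2*x*y**7 - 2*x*y**5 - x*y**3 - 2*y**6 + y**4 → 2*x**2*y**5 - x**2*y**4 - x**2*y**3 + x**2*y**2 - 2*x*y**7 - 2*x*y**5 - 2*x*y**4 - x*y**3 + 2*x*y**2 - 2*y**6 + y**4 - 2*y**3
  leading term x**2*y**5: subtract (y**4)·g_3 from 2*x**2*y**5 - x**2*y**4 - x**2*y**3 + x**2*y**2 - 2*x*y**7 - 2*x*y**5 - 2*x*y**4 - x*y**3 + 2*x*y**2 - 2*y**6 + y**4 - 2*y**3 → -x**2*y**4 - x**2*y**3 + x**2*y**2 - 2*x*y**4 - x*y**3 + 2*x*y**2 + y**4 - 2*y**3
  leading term x**2*y**4: subtract (2*y**3)·g_3 from -x**2*y**4 - x**2*y**3 + x**2*y**2 - 2*x*y**4 - x*y**3 + 2*x*y**2 + y**4 - 2*y**3 → -x**2*y**3 + x**2*y**2 - x*y**6 + 2*x*y**4 - x*y**3 + 2*x*y**2 - y**5 + y**4 - 2*y**3
  leading term x**2*y**3: subtract (2*y**2)·g_3 from -x**2*y**3 + x**2*y**2 - x*y**6 + 2*x*y**4 - x*y**3 + 2*x*y**2 - y**5 + y**4 - 2*y**3 → x**2*y**2 - x*y**6 - x*y**5 + 2*x*y**4 - 2*x*y**3 + 2*x*y**2 - y**5 - 2*y**3
  leading term x**2*y**2: subtract (-2*y)·g_3 from x**2*y**2 - x*y**6 - x*y**5 + 2*x*y**4 - 2*x*y**3 + 2*x*y**2 - y**5 - 2*y**3 → -x*y**6 - x*y**5 - 2*x*y**4 - 2*x*y**3 - 2*x*y**2 - y**5 - y**3
  leading term x*y**6: subtract (-y)·g_4 from -x*y**6 - x*y**5 - 2*x*y**4 - 2*x*y**3 - 2*x*y**2 - y**5 - y**3 → -x*y**5 - x*y**3 - 2*x*y**2
  leading term x*y**5: subtract (-1)·g_4 from -x*y**5 - x*y**3 - 2*x*y**2 → x*y**3 - x*y**2 + y**4 + y**2
  leading term x*y**3: no divisor's leading term divides it; move x*y**3 to the remainder.
  leading term x*y**2: no divisor's leading term divides it; move -x*y**2 to the remainder.
  leading term y**4: no divisor's leading term divides it; move y**4 to the remainder.
  leading term y**2: no divisor's leading term divides it; move y**2 to the remainder.
The remainder x*y**3 - x*y**2 + y**4 + y**2 is nonzero, so it would be added as the next basis element.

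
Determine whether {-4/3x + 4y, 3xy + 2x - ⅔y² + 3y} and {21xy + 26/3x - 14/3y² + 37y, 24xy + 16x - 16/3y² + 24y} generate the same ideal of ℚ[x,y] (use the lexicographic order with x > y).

Since reduced Gröbner bases are canonical representatives of ideals under a given ordering, it suffices to compute and compare them.
Buchberger on the first generating set:
f_1 = -4/3x + 4y, LT = x.
f_2 = 3xy + 2x - ⅔y² + 3y, LT = xy.

S(f_1,f_2): lcm = xy. S = -⅔x - 25/9y² - y.
  leading term x: subtract (½)·f_1 from -⅔x - 25/9y² - y → -25/9y² - 3y
  leading term y²: no divisor's leading term divides it; move -25/9y² to the remainder.
  leading term y: no divisor's leading term divides it; move -3y to the remainder.
  remainder -25/9y² - 3y ≠ 0; add g_3 = -25/9y² - 3y to the basis.

S(f_1,g_3): leading monomials are coprime, so the S-polynomial reduces to 0 (Buchberger's first criterion).
S(f_2,g_3): lcm = xy². S = -31/75xy - 2/9y³ + y².
  leading term xy: subtract (31/100y)·f_1 from -31/75xy - 2/9y³ + y² → -2/9y³ - 6/25y²
  leading term y³: subtract (2/25y)·g_3 from -2/9y³ - 6/25y² → 0
  remainder 0.

Every S-polynomial of the final basis reduces to 0, so we have a Gröbner basis.
Inter-reduce: drop elements whose leading term is divisible by another's, tail-reduce, and make monic.
Reduced Gröbner basis: {x - 3y, y² + 27/25y}.

Buchberger on the second generating set:
h_1 = 21xy + 26/3x - 14/3y² + 37y, LT = xy.
h_2 = 24xy + 16x - 16/3y² + 24y, LT = xy.

S(h_1,h_2): lcm = xy. S = -16/63x + 16/21y.
  leading term x: no divisor's leading term divides it; move -16/63x to the remainder.
  leading term y: no divisor's leading term divides it; move 16/21y to the remainder.
  remainder -16/63x + 16/21y ≠ 0; add k_3 = -16/63x + 16/21y to the basis.

S(h_1,k_3): lcm = xy. S = 26/63x + 25/9y² + 37/21y.
  leading term x: subtract (-13/8)·k_3 from 26/63x + 25/9y² + 37/21y → 25/9y² + 3y
  leading term y²: no divisor's leading term divides it; move 25/9y² to the remainder.
  leading term y: no divisor's leading term divides it; move 3y to the remainder.
  remainder 25/9y² + 3y ≠ 0; add k_4 = 25/9y² + 3y to the basis.

S(h_2,k_3): lcm = xy. S = ⅔x + 25/9y² + y.
  leading term x: subtract (-21/8)·k_3 from ⅔x + 25/9y² + y → 25/9y² + 3y
  leading term y²: subtract (1)·k_4 from 25/9y² + 3y → 0
  remainder 0.

S(h_1,k_4): lcm = xy². S = -1051/1575xy - 2/9y³ + 37/21y².
  leading term xy: subtract (-1051/33075)·h_1 from -1051/1575xy - 2/9y³ + 37/21y² → 27326/99225x - 2/9y³ + 22873/14175y² + 38887/33075y
  leading term x: subtract (-13663/12600)·k_3 from 27326/99225x - 2/9y³ + 22873/14175y² + 38887/33075y → -2/9y³ + 22873/14175y² + 1051/525y
  leading term y³: subtract (-2/25y)·k_4 from -2/9y³ + 22873/14175y² + 1051/525y → 1051/567y² + 1051/525y
  leading term y²: subtract (1051/1575)·k_4 from 1051/567y² + 1051/525y → 0
  remainder 0.

S(h_2,k_4): lcm = xy². S = -31/75xy - 2/9y³ + y².
  leading term xy: subtract (-31/1575)·h_1 from -31/75xy - 2/9y³ + y² → 806/4725x - 2/9y³ + 613/675y² + 1147/1575y
  leading term x: subtract (-403/600)·k_3 from 806/4725x - 2/9y³ + 613/675y² + 1147/1575y → -2/9y³ + 613/675y² + 31/25y
  leading term y³: subtract (-2/25y)·k_4 from -2/9y³ + 613/675y² + 31/25y → 31/27y² + 31/25y
  leading term y²: subtract (31/75)·k_4 from 31/27y² + 31/25y → 0
  remainder 0.

S(k_3,k_4): leading monomials are coprime, so the S-polynomial reduces to 0 (Buchberger's first criterion).
Every S-polynomial of the final basis reduces to 0, so we have a Gröbner basis.
Inter-reduce: drop elements whose leading term is divisible by another's, tail-reduce, and make monic.
Reduced Gröbner basis: {x - 3y, y² + 27/25y}.

The two bases agree; hence the ideals are identical.

Yes, the ideals are equal.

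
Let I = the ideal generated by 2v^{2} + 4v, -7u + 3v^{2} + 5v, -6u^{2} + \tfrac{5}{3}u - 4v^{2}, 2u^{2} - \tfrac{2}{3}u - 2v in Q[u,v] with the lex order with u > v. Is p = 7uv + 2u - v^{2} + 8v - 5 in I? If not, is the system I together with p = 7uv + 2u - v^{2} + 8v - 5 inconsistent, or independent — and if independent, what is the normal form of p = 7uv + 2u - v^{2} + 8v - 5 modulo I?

First compute the reduced Gröbner basis of I by Buchberger's algorithm.
f_1 = 2v^{2} + 4v, LT = v^{2}.
f_2 = -7u + 3v^{2} + 5v, LT = u.
f_3 = -6u^{2} + \tfrac{5}{3}u - 4v^{2}, LT = u^{2}.
f_4 = 2u^{2} - \tfrac{2}{3}u - 2v, LT = u^{2}.

S(f_2,f_3): lcm = u^{2}. S = -\tfrac{3}{7}uv^{2} - \tfrac{5}{7}uv + \tfrac{5}{18}u - \tfrac{2}{3}v^{2}.
  leading term uv^{2}: subtract (-\tfrac{3}{14}u)·f_1 from -\tfrac{3}{7}uv^{2} - \tfrac{5}{7}uv + \tfrac{5}{18}u - \tfrac{2}{3}v^{2} → \tfrac{1}{7}uv + \tfrac{5}{18}u - \tfrac{2}{3}v^{2}
  leading term uv: subtract (-\tfrac{1}{49}v)·f_2 from \tfrac{1}{7}uv + \tfrac{5}{18}u - \tfrac{2}{3}v^{2} → \tfrac{5}{18}u + \tfrac{3}{49}v^{3} - \tfrac{83}{147}v^{2}
  leading term u: subtract (-\tfrac{5}{126})·f_2 from \tfrac{5}{18}u + \tfrac{3}{49}v^{3} - \tfrac{83}{147}v^{2} → \tfrac{3}{49}v^{3} - \tfrac{131}{294}v^{2} + \tfrac{25}{126}v
  leading term v^{3}: subtract (\tfrac{3}{98}v)·f_1 from \tfrac{3}{49}v^{3} - \tfrac{131}{294}v^{2} + \tfrac{25}{126}v → -\tfrac{167}{294}v^{2} + \tfrac{25}{126}v
  leading term v^{2}: subtract (-\tfrac{167}{588})·f_1 from -\tfrac{167}{294}v^{2} + \tfrac{25}{126}v → \tfrac{1177}{882}v
  leading term v: no divisor's leading term divides it; move \tfrac{1177}{882}v to the remainder.
  remainder \tfrac{1177}{882}v ≠ 0; add h_5 = \tfrac{1177}{882}v to the basis.

The other S-polynomials (S(f_1,f_2), S(f_1,f_3), S(f_1,f_4), S(f_2,f_4), S(f_3,f_4), S(f_1,h_5), S(f_2,h_5), S(f_3,h_5), S(f_4,h_5)) all reduce to 0 modulo the current basis, so we have a Gröbner basis.
Inter-reduce: drop elements whose leading term is divisible by another's, tail-reduce, and make monic.
Reduced Gröbner basis: {u, v}.
Label its elements g_1 = u, g_2 = v.

Reduce p = 7uv + 2u - v^{2} + 8v - 5 modulo G:
  leading term uv: subtract (7v)·g_1 from 7uv + 2u - v^{2} + 8v - 5 → 2u - v^{2} + 8v - 5
  leading term u: subtract (2)·g_1 from 2u - v^{2} + 8v - 5 → -v^{2} + 8v - 5
  leading term v^{2}: subtract (-v)·g_2 from -v^{2} + 8v - 5 → 8v - 5
  leading term v: subtract (8)·g_2 from 8v - 5 → -5
  leading term 1: no divisor's leading term divides it; move -5 to the remainder.
  normal form = -5.
The normal form is nonzero, so p ∉ I. Since p minus its normal form lies in I, I + (p) = I + (r) where r = -5; decide whether this ideal is the whole ring.
Here r = -5 is a nonzero constant, hence a unit: 1 ∈ I + (p), the Gröbner basis of I + (p) is {1}, and the enlarged system has no common solution — adjoining p is inconsistent.

Adjoining 7uv + 2u - v^{2} + 8v - 5 makes the ideal the whole ring: the system is inconsistent.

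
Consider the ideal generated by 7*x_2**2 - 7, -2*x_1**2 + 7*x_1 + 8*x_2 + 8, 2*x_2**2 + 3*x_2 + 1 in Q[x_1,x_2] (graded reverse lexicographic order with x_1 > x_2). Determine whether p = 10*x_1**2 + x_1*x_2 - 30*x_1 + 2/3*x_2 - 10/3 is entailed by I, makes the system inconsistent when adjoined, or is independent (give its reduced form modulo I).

Adjoining 10*x_1**2 + x_1*x_2 - 30*x_1 + 2/3*x_2 - 10/3 makes the ideal the whole ring: the system is inconsistent.

First compute the reduced Gröbner basis of I by Buchberger's algorithm.
f_1 = 7*x_2**2 - 7, LT = x_2**2.
f_2 = -2*x_1**2 + 7*x_1 + 8*x_2 + 8, LT = x_1**2.
f_3 = 2*x_2**2 + 3*x_2 + 1, LT = x_2**2.

S(f_1,f_3): lcm = x_2**2. S = -3/2*x_2 - 3/2.
  leading term x_2: no divisor's leading term divides it; move -3/2*x_2 to the remainder.
  leading term 1: no divisor's leading term divides it; move -3/2 to the remainder.
  remainder -3/2*x_2 - 3/2 ≠ 0; add h_4 = -3/2*x_2 - 3/2 to the basis.

The other S-polynomials (S(f_1,f_2), S(f_2,f_3), S(f_1,h_4), S(f_2,h_4), S(f_3,h_4)) all reduce to 0 modulo the current basis, so we have a Gröbner basis.
Inter-reduce: drop elements whose leading term is divisible by another's, tail-reduce, and make monic.
Reduced Gröbner basis: {x_1**2 - 7/2*x_1, x_2 + 1}.
Label its elements g_1 = x_1**2 - 7/2*x_1, g_2 = x_2 + 1.

Reduce p = 10*x_1**2 + x_1*x_2 - 30*x_1 + 2/3*x_2 - 10/3 modulo G:
  leading term x_1**2: subtract (10)·g_1 from 10*x_1**2 + x_1*x_2 - 30*x_1 + 2/3*x_2 - 10/3 → x_1*x_2 + 5*x_1 + 2/3*x_2 - 10/3
  leading term x_1*x_2: subtract (x_1)·g_2 from x_1*x_2 + 5*x_1 + 2/3*x_2 - 10/3 → 4*x_1 + 2/3*x_2 - 10/3
  leading term x_1: no divisor's leading term divides it; move 4*x_1 to the remainder.
  leading term x_2: subtract (2/3)·g_2 from 2/3*x_2 - 10/3 → -4
  leading term 1: no divisor's leading term divides it; move -4 to the remainder.
  normal form = 4*x_1 - 4.
The normal form is nonzero, so p ∉ I. Since p minus its normal form lies in I, I + (p) = I + (r) where r = 4*x_1 - 4; decide whether this ideal is the whole ring.
Run Buchberger on G together with r (pairs among the g_i already reduce to 0 since G is a Gröbner basis):
g_1 = x_1**2 - 7/2*x_1, LT = x_1**2.
g_2 = x_2 + 1, LT = x_2.
r = 4*x_1 - 4, LT = x_1.

S(g_1,r): lcm = x_1**2. S = -5/2*x_1.
  leading term x_1: subtract (-5/8)·r from -5/2*x_1 → -5/2
  leading term 1: no divisor's leading term divides it; move -5/2 to the remainder.
  remainder -5/2 ≠ 0; add m_4 = -5/2 to the basis.

The other S-polynomials (S(g_1,g_2), S(g_2,r), S(g_1,m_4), S(g_2,m_4), S(r,m_4)) all reduce to 0 modulo the current basis, so we have a Gröbner basis.
Inter-reduce: drop elements whose leading term is divisible by another's, tail-reduce, and make monic.
Reduced Gröbner basis: {1}.
The reduced Gröbner basis of I + (p) is {1}: the ideal is the whole ring, so the enlarged system has no common solution — adjoining p is inconsistent.

Ideal membership is decidable via reduction modulo a Gröbner basis.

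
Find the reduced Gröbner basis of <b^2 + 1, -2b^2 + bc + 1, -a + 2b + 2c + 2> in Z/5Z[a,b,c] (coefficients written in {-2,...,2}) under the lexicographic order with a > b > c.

f_1 = b^2 + 1, LT = b^2.
f_2 = -2b^2 + bc + 1, LT = b^2.
f_3 = -a + 2b + 2c + 2, LT = a.

S(f_1,f_2): lcm = b^2. S = -2bc - 1.
  leading term bc: no divisor's leading term divides it; move -2bc to the remainder.
  leading term 1: no divisor's leading term divides it; move -1 to the remainder.
  remainder -2bc - 1 ≠ 0; add g_4 = -2bc - 1 to the basis.

S(f_1,g_4): lcm = b^2c. S = 2b + c.
  leading term b: no divisor's leading term divides it; move 2b to the remainder.
  leading term c: no divisor's leading term divides it; move c to the remainder.
  remainder 2b + c ≠ 0; add g_5 = 2b + c to the basis.

S(g_4,g_5): lcm = bc. S = 2c^2 - 2.
  leading term c^2: no divisor's leading term divides it; move 2c^2 to the remainder.
  leading term 1: no divisor's leading term divides it; move -2 to the remainder.
  remainder 2c^2 - 2 ≠ 0; add g_6 = 2c^2 - 2 to the basis.

The other S-polynomials (S(f_1,f_3), S(f_2,f_3), S(f_2,g_4), S(f_3,g_4), S(f_1,g_5), S(f_2,g_5), S(f_3,g_5), S(f_1,g_6), S(f_2,g_6), S(f_3,g_6), S(g_4,g_6), S(g_5,g_6)) all reduce to 0 modulo the current basis, so we have a Gröbner basis.
Inter-reduce: drop elements whose leading term is divisible by another's, tail-reduce, and make monic.

G = {a - c - 2, b - 2c, c^2 - 1}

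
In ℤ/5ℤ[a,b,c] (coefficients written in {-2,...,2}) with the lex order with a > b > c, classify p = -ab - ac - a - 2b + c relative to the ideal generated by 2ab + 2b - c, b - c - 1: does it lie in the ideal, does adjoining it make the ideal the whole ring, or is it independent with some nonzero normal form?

-ab - ac - a - 2b + c lies in I (it reduces to 0).

First compute the reduced Gröbner basis of I by Buchberger's algorithm.
f_1 = 2ab + 2b - c, LT = ab.
f_2 = b - c - 1, LT = b.

S(f_1,f_2): lcm = ab. S = ac + a + b + 2c.
  leading term ac: no divisor's leading term divides it; move ac to the remainder.
  leading term a: no divisor's leading term divides it; move a to the remainder.
  leading term b: subtract (1)·f_2 from b + 2c → -2c + 1
  leading term c: no divisor's leading term divides it; move -2c to the remainder.
  leading term 1: no divisor's leading term divides it; move 1 to the remainder.
  remainder ac + a - 2c + 1 ≠ 0; add h_3 = ac + a - 2c + 1 to the basis.

S(f_1,h_3): lcm = abc. S = -ab - 2bc - b + 2c².
  leading term ab: subtract (2)·f_1 from -ab - 2bc - b + 2c² → -2bc + 2c² + 2c
  leading term bc: subtract (-2c)·f_2 from -2bc + 2c² + 2c → 0
  remainder 0.

S(f_2,h_3): leading monomials are coprime, so the S-polynomial reduces to 0 (Buchberger's first criterion).
Every S-polynomial of the final basis reduces to 0, so we have a Gröbner basis.
Inter-reduce: drop elements whose leading term is divisible by another's, tail-reduce, and make monic.
Reduced Gröbner basis: {ac + a - 2c + 1, b - c - 1}.
Label its elements g_1 = ac + a - 2c + 1, g_2 = b - c - 1.

Reduce p = -ab - ac - a - 2b + c modulo G:
  leading term ab: subtract (-a)·g_2 from -ab - ac - a - 2b + c → -2ac - 2a - 2b + c
  leading term ac: subtract (-2)·g_1 from -2ac - 2a - 2b + c → -2b + 2c + 2
  leading term b: subtract (-2)·g_2 from -2b + 2c + 2 → 0
  normal form = 0.
Since the normal form is 0, p ∈ I.

The remainder on division by a Gröbner basis is unique — it is the normal form.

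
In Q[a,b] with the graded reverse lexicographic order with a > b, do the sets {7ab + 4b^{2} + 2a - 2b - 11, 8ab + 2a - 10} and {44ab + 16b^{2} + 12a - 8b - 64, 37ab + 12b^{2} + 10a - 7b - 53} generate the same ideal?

No, the ideals differ.

Since reduced Gröbner bases are canonical representatives of ideals under a given ordering, it suffices to compute and compare them.
Buchberger on the first generating set:
f_1 = 7ab + 4b^{2} + 2a - 2b - 11, LT = ab.
f_2 = 8ab + 2a - 10, LT = ab.

S(f_1,f_2): lcm = ab. S = \tfrac{4}{7}b^{2} + \tfrac{1}{28}a - \tfrac{2}{7}b - \tfrac{9}{28}.
  leading term b^{2}: no divisor's leading term divides it; move \tfrac{4}{7}b^{2} to the remainder.
  leading term a: no divisor's leading term divides it; move \tfrac{1}{28}a to the remainder.
  leading term b: no divisor's leading term divides it; move -\tfrac{2}{7}b to the remainder.
  leading term 1: no divisor's leading term divides it; move -\tfrac{9}{28} to the remainder.
  remainder \tfrac{4}{7}b^{2} + \tfrac{1}{28}a - \tfrac{2}{7}b - \tfrac{9}{28} ≠ 0; add g_3 = \tfrac{4}{7}b^{2} + \tfrac{1}{28}a - \tfrac{2}{7}b - \tfrac{9}{28} to the basis.

S(f_1,g_3): lcm = ab^{2}. S = \tfrac{4}{7}b^{3} - \tfrac{1}{16}a^{2} + \tfrac{11}{14}ab - \tfrac{2}{7}b^{2} + \tfrac{9}{16}a - \tfrac{11}{7}b.
  leading term b^{3}: subtract (b)·g_3 from \tfrac{4}{7}b^{3} - \tfrac{1}{16}a^{2} + \tfrac{11}{14}ab - \tfrac{2}{7}b^{2} + \tfrac{9}{16}a - \tfrac{11}{7}b → -\tfrac{1}{16}a^{2} + \tfrac{3}{4}ab + \tfrac{9}{16}a - \tfrac{5}{4}b
  leading term a^{2}: no divisor's leading term divides it; move -\tfrac{1}{16}a^{2} to the remainder.
  leading term ab: subtract (\tfrac{3}{28})·f_1 from \tfrac{3}{4}ab + \tfrac{9}{16}a - \tfrac{5}{4}b → -\tfrac{3}{7}b^{2} + \tfrac{39}{112}a - \tfrac{29}{28}b + \tfrac{33}{28}
  leading term b^{2}: subtract (-\tfrac{3}{4})·g_3 from -\tfrac{3}{7}b^{2} + \tfrac{39}{112}a - \tfrac{29}{28}b + \tfrac{33}{28} → \tfrac{3}{8}a - \tfrac{5}{4}b + \tfrac{15}{16}
  leading term a: no divisor's leading term divides it; move \tfrac{3}{8}a to the remainder.
  leading term b: no divisor's leading term divides it; move -\tfrac{5}{4}b to the remainder.
  leading term 1: no divisor's leading term divides it; move \tfrac{15}{16} to the remainder.
  remainder -\tfrac{1}{16}a^{2} + \tfrac{3}{8}a - \tfrac{5}{4}b + \tfrac{15}{16} ≠ 0; add g_4 = -\tfrac{1}{16}a^{2} + \tfrac{3}{8}a - \tfrac{5}{4}b + \tfrac{15}{16} to the basis.

The other S-polynomials (S(f_2,g_3), S(f_1,g_4), S(f_2,g_4), S(g_3,g_4)) all reduce to 0 modulo the current basis, so we have a Gröbner basis.
Inter-reduce: drop elements whose leading term is divisible by another's, tail-reduce, and make monic.
Reduced Gröbner basis: {a^{2} - 6a + 20b - 15, ab + \tfrac{1}{4}a - \tfrac{5}{4}, b^{2} + \tfrac{1}{16}a - \tfrac{1}{2}b - \tfrac{9}{16}}.

Buchberger on the second generating set:
h_1 = 44ab + 16b^{2} + 12a - 8b - 64, LT = ab.
h_2 = 37ab + 12b^{2} + 10a - 7b - 53, LT = ab.

S(h_1,h_2): lcm = ab. S = \tfrac{16}{407}b^{2} + \tfrac{1}{407}a + \tfrac{3}{407}b - \tfrac{9}{407}.
  leading term b^{2}: no divisor's leading term divides it; move \tfrac{16}{407}b^{2} to the remainder.
  leading term a: no divisor's leading term divides it; move \tfrac{1}{407}a to the remainder.
  leading term b: no divisor's leading term divides it; move \tfrac{3}{407}b to the remainder.
  leading term 1: no divisor's leading term divides it; move -\tfrac{9}{407} to the remainder.
  remainder \tfrac{16}{407}b^{2} + \tfrac{1}{407}a + \tfrac{3}{407}b - \tfrac{9}{407} ≠ 0; add k_3 = \tfrac{16}{407}b^{2} + \tfrac{1}{407}a + \tfrac{3}{407}b - \tfrac{9}{407} to the basis.

S(h_1,k_3): lcm = ab^{2}. S = \tfrac{4}{11}b^{3} - \tfrac{1}{16}a^{2} + \tfrac{15}{176}ab - \tfrac{2}{11}b^{2} + \tfrac{9}{16}a - \tfrac{16}{11}b.
  leading term b^{3}: subtract (\tfrac{37}{4}b)·k_3 from \tfrac{4}{11}b^{3} - \tfrac{1}{16}a^{2} + \tfrac{15}{176}ab - \tfrac{2}{11}b^{2} + \tfrac{9}{16}a - \tfrac{16}{11}b → -\tfrac{1}{16}a^{2} + \tfrac{1}{16}ab - \tfrac{1}{4}b^{2} + \tfrac{9}{16}a - \tfrac{5}{4}b
  leading term a^{2}: no divisor's leading term divides it; move -\tfrac{1}{16}a^{2} to the remainder.
  leading term ab: subtract (\tfrac{1}{704})·h_1 from \tfrac{1}{16}ab - \tfrac{1}{4}b^{2} + \tfrac{9}{16}a - \tfrac{5}{4}b → -\tfrac{3}{11}b^{2} + \tfrac{6}{11}a - \tfrac{109}{88}b + \tfrac{1}{11}
  leading term b^{2}: subtract (-\tfrac{111}{16})·k_3 from -\tfrac{3}{11}b^{2} + \tfrac{6}{11}a - \tfrac{109}{88}b + \tfrac{1}{11} → \tfrac{9}{16}a - \tfrac{19}{16}b - \tfrac{1}{16}
  leading term a: no divisor's leading term divides it; move \tfrac{9}{16}a to the remainder.
  leading term b: no divisor's leading term divides it; move -\tfrac{19}{16}b to the remainder.
  leading term 1: no divisor's leading term divides it; move -\tfrac{1}{16} to the remainder.
  remainder -\tfrac{1}{16}a^{2} + \tfrac{9}{16}a - \tfrac{19}{16}b - \tfrac{1}{16} ≠ 0; add k_4 = -\tfrac{1}{16}a^{2} + \tfrac{9}{16}a - \tfrac{19}{16}b - \tfrac{1}{16} to the basis.

The other S-polynomials (S(h_2,k_3), S(h_1,k_4), S(h_2,k_4), S(k_3,k_4)) all reduce to 0 modulo the current basis, so we have a Gröbner basis.
Inter-reduce: drop elements whose leading term is divisible by another's, tail-reduce, and make monic.
Reduced Gröbner basis: {a^{2} - 9a + 19b + 1, ab + \tfrac{1}{4}a - \tfrac{1}{4}b - \tfrac{5}{4}, b^{2} + \tfrac{1}{16}a + \tfrac{3}{16}b - \tfrac{9}{16}}.

The bases are distinct; the ideals are different.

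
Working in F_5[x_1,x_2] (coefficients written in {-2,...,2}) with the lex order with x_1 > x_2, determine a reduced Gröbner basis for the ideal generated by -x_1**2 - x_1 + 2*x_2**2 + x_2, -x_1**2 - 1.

G = {x_1 - 2*x_2**2 - x_2 - 1, x_2**4 + x_2**3 - 2*x_2 - 2}

Buchberger's algorithm terminates because the ascending chain of leading-term ideals stabilizes.

f_1 = -x_1**2 - x_1 + 2*x_2**2 + x_2, LT = x_1**2.
f_2 = -x_1**2 - 1, LT = x_1**2.

S(f_1,f_2): lcm = x_1**2. S = x_1 - 2*x_2**2 - x_2 - 1.
  leading term x_1: no divisor's leading term divides it; move x_1 to the remainder.
  leading term x_2**2: no divisor's leading term divides it; move -2*x_2**2 to the remainder.
  leading term x_2: no divisor's leading term divides it; move -x_2 to the remainder.
  leading term 1: no divisor's leading term divides it; move -1 to the remainder.
  remainder x_1 - 2*x_2**2 - x_2 - 1 ≠ 0; add g_3 = x_1 - 2*x_2**2 - x_2 - 1 to the basis.

S(f_1,g_3): lcm = x_1**2. S = 2*x_1*x_2**2 + x_1*x_2 + 2*x_1 - 2*x_2**2 - x_2.
  leading term x_1*x_2**2: subtract (2*x_2**2)·g_3 from 2*x_1*x_2**2 + x_1*x_2 + 2*x_1 - 2*x_2**2 - x_2 → x_1*x_2 + 2*x_1 - x_2**4 + 2*x_2**3 - x_2
  leading term x_1*x_2: subtract (x_2)·g_3 from x_1*x_2 + 2*x_1 - x_2**4 + 2*x_2**3 - x_2 → 2*x_1 - x_2**4 - x_2**3 + x_2**2
  leading term x_1: subtract (2)·g_3 from 2*x_1 - x_2**4 - x_2**3 + x_2**2 → -x_2**4 - x_2**3 + 2*x_2 + 2
  leading term x_2**4: no divisor's leading term divides it; move -x_2**4 to the remainder.
  leading term x_2**3: no divisor's leading term divides it; move -x_2**3 to the remainder.
  leading term x_2: no divisor's leading term divides it; move 2*x_2 to the remainder.
  leading term 1: no divisor's leading term divides it; move 2 to the remainder.
  remainder -x_2**4 - x_2**3 + 2*x_2 + 2 ≠ 0; add g_4 = -x_2**4 - x_2**3 + 2*x_2 + 2 to the basis.

The other S-polynomials (S(f_2,g_3), S(f_1,g_4), S(f_2,g_4), S(g_3,g_4)) all reduce to 0 modulo the current basis, so we have a Gröbner basis.
Inter-reduce: drop elements whose leading term is divisible by another's, tail-reduce, and make monic.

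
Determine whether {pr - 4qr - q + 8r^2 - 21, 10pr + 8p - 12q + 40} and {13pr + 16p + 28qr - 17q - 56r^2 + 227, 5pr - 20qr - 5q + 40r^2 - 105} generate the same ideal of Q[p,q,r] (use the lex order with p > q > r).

Since reduced Gröbner bases are canonical representatives of ideals under a given ordering, it suffices to compute and compare them.
Buchberger on the first generating set:
f_1 = pr - 4qr - q + 8r^2 - 21, LT = pr.
f_2 = 10pr + 8p - 12q + 40, LT = pr.

S(f_1,f_2): lcm = pr. S = -4/5p - 4qr + 1/5q + 8r^2 - 25.
  leading term p: no divisor's leading term divides it; move -4/5p to the remainder.
  leading term qr: no divisor's leading term divides it; move -4qr to the remainder.
  leading term q: no divisor's leading term divides it; move 1/5q to the remainder.
  leading term r^2: no divisor's leading term divides it; move 8r^2 to the remainder.
  leading term 1: no divisor's leading term divides it; move -25 to the remainder.
  remainder -4/5p - 4qr + 1/5q + 8r^2 - 25 ≠ 0; add g_3 = -4/5p - 4qr + 1/5q + 8r^2 - 25 to the basis.

S(f_1,g_3): lcm = pr. S = -5qr^2 - 15/4qr - q + 10r^3 + 8r^2 - 125/4r - 21.
  leading term qr^2: no divisor's leading term divides it; move -5qr^2 to the remainder.
  leading term qr: no divisor's leading term divides it; move -15/4qr to the remainder.
  leading term q: no divisor's leading term divides it; move -q to the remainder.
  leading term r^3: no divisor's leading term divides it; move 10r^3 to the remainder.
  leading term r^2: no divisor's leading term divides it; move 8r^2 to the remainder.
  leading term r: no divisor's leading term divides it; move -125/4r to the remainder.
  leading term 1: no divisor's leading term divides it; move -21 to the remainder.
  remainder -5qr^2 - 15/4qr - q + 10r^3 + 8r^2 - 125/4r - 21 ≠ 0; add g_4 = -5qr^2 - 15/4qr - q + 10r^3 + 8r^2 - 125/4r - 21 to the basis.

The other S-polynomials (S(f_2,g_3), S(f_1,g_4), S(f_2,g_4), S(g_3,g_4)) all reduce to 0 modulo the current basis, so we have a Gröbner basis.
Inter-reduce: drop elements whose leading term is divisible by another's, tail-reduce, and make monic.
Reduced Gröbner basis: {p + 5qr - 1/4q - 10r^2 + 125/4, qr^2 + 3/4qr + 1/5q - 2r^3 - 8/5r^2 + 25/4r + 21/5}.

Buchberger on the second generating set:
h_1 = 13pr + 16p + 28qr - 17q - 56r^2 + 227, LT = pr.
h_2 = 5pr - 20qr - 5q + 40r^2 - 105, LT = pr.

S(h_1,h_2): lcm = pr. S = 16/13p + 80/13qr - 4/13q - 160/13r^2 + 500/13.
  leading term p: no divisor's leading term divides it; move 16/13p to the remainder.
  leading term qr: no divisor's leading term divides it; move 80/13qr to the remainder.
  leading term q: no divisor's leading term divides it; move -4/13q to the remainder.
  leading term r^2: no divisor's leading term divides it; move -160/13r^2 to the remainder.
  leading term 1: no divisor's leading term divides it; move 500/13 to the remainder.
  remainder 16/13p + 80/13qr - 4/13q - 160/13r^2 + 500/13 ≠ 0; add k_3 = 16/13p + 80/13qr - 4/13q - 160/13r^2 + 500/13 to the basis.

S(h_1,k_3): lcm = pr. S = 16/13p - 5qr^2 + 125/52qr - 17/13q + 10r^3 - 56/13r^2 - 125/4r + 227/13.
  leading term p: subtract (1)·k_3 from 16/13p - 5qr^2 + 125/52qr - 17/13q + 10r^3 - 56/13r^2 - 125/4r + 227/13 → -5qr^2 - 15/4qr - q + 10r^3 + 8r^2 - 125/4r - 21
  leading term qr^2: no divisor's leading term divides it; move -5qr^2 to the remainder.
  leading term qr: no divisor's leading term divides it; move -15/4qr to the remainder.
  leading term q: no divisor's leading term divides it; move -q to the remainder.
  leading term r^3: no divisor's leading term divides it; move 10r^3 to the remainder.
  leading term r^2: no divisor's leading term divides it; move 8r^2 to the remainder.
  leading term r: no divisor's leading term divides it; move -125/4r to the remainder.
  leading term 1: no divisor's leading term divides it; move -21 to the remainder.
  remainder -5qr^2 - 15/4qr - q + 10r^3 + 8r^2 - 125/4r - 21 ≠ 0; add k_4 = -5qr^2 - 15/4qr - q + 10r^3 + 8r^2 - 125/4r - 21 to the basis.

The other S-polynomials (S(h_2,k_3), S(h_1,k_4), S(h_2,k_4), S(k_3,k_4)) all reduce to 0 modulo the current basis, so we have a Gröbner basis.
Inter-reduce: drop elements whose leading term is divisible by another's, tail-reduce, and make monic.
Reduced Gröbner basis: {p + 5qr - 1/4q - 10r^2 + 125/4, qr^2 + 3/4qr + 1/5q - 2r^3 - 8/5r^2 + 25/4r + 21/5}.

The two bases agree; hence the ideals are identical.

Yes, the ideals are equal.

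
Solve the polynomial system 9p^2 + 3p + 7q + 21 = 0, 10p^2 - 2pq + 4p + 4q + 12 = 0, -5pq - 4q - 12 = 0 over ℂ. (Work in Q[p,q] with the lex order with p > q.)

{(0, -3)}

Compute a lex Gröbner basis by Buchberger's algorithm.
f_1 = 9p^2 + 3p + 7q + 21, LT = p^2.
f_2 = 10p^2 - 2pq + 4p + 4q + 12, LT = p^2.
f_3 = -5pq - 4q - 12, LT = pq.

S(f_1,f_2): lcm = p^2. S = 1/5pq - 1/15p + 17/45q + 17/15.
  reduce S modulo (f_1, f_2, f_3):
  remainder -1/15p + 49/225q + 49/75 ≠ 0; add h_4 = -1/15p + 49/225q + 49/75 to the basis.

S(f_1,f_3): lcm = p^2q. S = -7/15pq - 12/5p + 7/9q^2 + 7/3q.
  reduce S modulo (f_1, f_2, f_3, h_4):
  remainder 7/9q^2 - 77/15q - 112/5 ≠ 0; add h_5 = 7/9q^2 - 77/15q - 112/5 to the basis.

S(f_2,f_3): lcm = p^2q. S = -1/5pq^2 - 2/5pq - 12/5p + 2/5q^2 + 6/5q.
  reduce S modulo (f_1, f_2, f_3, h_4, h_5):
  remainder -268/125q - 804/125 ≠ 0; add h_6 = -268/125q - 804/125 to the basis.

The other S-polynomials (S(f_1,h_4), S(f_2,h_4), S(f_3,h_4), S(f_1,h_5), S(f_2,h_5), S(f_3,h_5), S(h_4,h_5), S(f_1,h_6), S(f_2,h_6), S(f_3,h_6), S(h_4,h_6), S(h_5,h_6)) all reduce to 0 modulo the current basis, so we have a Gröbner basis.
Inter-reduce: drop elements whose leading term is divisible by another's, tail-reduce, and make monic.
Reduced Gröbner basis: {p, q + 3}.

From the last basis element, q + 3 = 0, so q takes values in {-3}. Each choice, substituted upward through the basis, yields the corresponding point(s) of the solution set.
  q = -3: the earlier basis element becomes p = 0, giving p = 0 — point (0, -3).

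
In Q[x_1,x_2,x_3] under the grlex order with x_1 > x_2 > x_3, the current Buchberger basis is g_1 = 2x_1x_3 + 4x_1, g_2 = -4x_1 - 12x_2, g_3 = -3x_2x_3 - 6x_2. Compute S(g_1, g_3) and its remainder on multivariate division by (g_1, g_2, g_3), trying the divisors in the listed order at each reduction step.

lcm(LM(g_1), LM(g_3)) = x_1x_2x_3.
S = (lcm/LT(g_1))·g_1 − (lcm/LT(g_3))·g_3 = 0.
Reduce S modulo (g_1, g_2, g_3) in that order:
The remainder is 0, so this S-polynomial contributes no new basis element.

S(g_1, g_3) = 0; remainder on division = 0.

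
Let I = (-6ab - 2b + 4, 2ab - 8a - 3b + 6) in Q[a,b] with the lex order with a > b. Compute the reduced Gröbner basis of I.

f_1 = -6ab - 2b + 4, LT = ab.
f_2 = 2ab - 8a - 3b + 6, LT = ab.

S(f_1,f_2): lcm = ab. S = 4a + \tfrac{11}{6}b - \tfrac{11}{3}.
  leading term a: no divisor's leading term divides it; move 4a to the remainder.
  leading term b: no divisor's leading term divides it; move \tfrac{11}{6}b to the remainder.
  leading term 1: no divisor's leading term divides it; move -\tfrac{11}{3} to the remainder.
  remainder 4a + \tfrac{11}{6}b - \tfrac{11}{3} ≠ 0; add g_3 = 4a + \tfrac{11}{6}b - \tfrac{11}{3} to the basis.

S(f_1,g_3): lcm = ab. S = -\tfrac{11}{24}b^{2} + \tfrac{5}{4}b - \tfrac{2}{3}.
  leading term b^{2}: no divisor's leading term divides it; move -\tfrac{11}{24}b^{2} to the remainder.
  leading term b: no divisor's leading term divides it; move \tfrac{5}{4}b to the remainder.
  leading term 1: no divisor's leading term divides it; move -\tfrac{2}{3} to the remainder.
  remainder -\tfrac{11}{24}b^{2} + \tfrac{5}{4}b - \tfrac{2}{3} ≠ 0; add g_4 = -\tfrac{11}{24}b^{2} + \tfrac{5}{4}b - \tfrac{2}{3} to the basis.

The other S-polynomials (S(f_2,g_3), S(f_1,g_4), S(f_2,g_4), S(g_3,g_4)) all reduce to 0 modulo the current basis, so we have a Gröbner basis.
Inter-reduce: drop elements whose leading term is divisible by another's, tail-reduce, and make monic.

G = {a + \tfrac{11}{24}b - \tfrac{11}{12}, b^{2} - \tfrac{30}{11}b + \tfrac{16}{11}}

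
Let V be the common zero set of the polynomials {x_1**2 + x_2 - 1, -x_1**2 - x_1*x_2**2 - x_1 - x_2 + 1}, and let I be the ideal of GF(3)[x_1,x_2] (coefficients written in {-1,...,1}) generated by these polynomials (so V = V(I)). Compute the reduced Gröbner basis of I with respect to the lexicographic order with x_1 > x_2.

G = {x_1**2 + x_2 - 1, x_1*x_2**2 + x_1, x_2**3 - x_2**2 + x_2 - 1}

f_1 = x_1**2 + x_2 - 1, LT = x_1**2.
f_2 = -x_1**2 - x_1*x_2**2 - x_1 - x_2 + 1, LT = x_1**2.

S(f_1,f_2): lcm = x_1**2. S = -x_1*x_2**2 - x_1.
  leading term x_1*x_2**2: no divisor's leading term divides it; move -x_1*x_2**2 to the remainder.
  leading term x_1: no divisor's leading term divides it; move -x_1 to the remainder.
  remainder -x_1*x_2**2 - x_1 ≠ 0; add g_3 = -x_1*x_2**2 - x_1 to the basis.

S(f_1,g_3): lcm = x_1**2*x_2**2. S = -x_1**2 + x_2**3 - x_2**2.
  leading term x_1**2: subtract (-1)·f_1 from -x_1**2 + x_2**3 - x_2**2 → x_2**3 - x_2**2 + x_2 - 1
  leading term x_2**3: no divisor's leading term divides it; move x_2**3 to the remainder.
  leading term x_2**2: no divisor's leading term divides it; move -x_2**2 to the remainder.
  leading term x_2: no divisor's leading term divides it; move x_2 to the remainder.
  leading term 1: no divisor's leading term divides it; move -1 to the remainder.
  remainder x_2**3 - x_2**2 + x_2 - 1 ≠ 0; add g_4 = x_2**3 - x_2**2 + x_2 - 1 to the basis.

The other S-polynomials (S(f_2,g_3), S(f_1,g_4), S(f_2,g_4), S(g_3,g_4)) all reduce to 0 modulo the current basis, so we have a Gröbner basis.
Inter-reduce: drop elements whose leading term is divisible by another's, tail-reduce, and make monic.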